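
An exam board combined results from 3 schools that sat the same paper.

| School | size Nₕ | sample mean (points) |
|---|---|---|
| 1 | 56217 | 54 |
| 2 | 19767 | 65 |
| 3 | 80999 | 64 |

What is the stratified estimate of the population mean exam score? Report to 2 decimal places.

x̄_st = (Σ Nₕx̄ₕ) / (Σ Nₕ) = (56217·54 + 19767·65 + 80999·64) / 156983
= 9504509 / 156983 = 60.5448... → 60.54.

60.54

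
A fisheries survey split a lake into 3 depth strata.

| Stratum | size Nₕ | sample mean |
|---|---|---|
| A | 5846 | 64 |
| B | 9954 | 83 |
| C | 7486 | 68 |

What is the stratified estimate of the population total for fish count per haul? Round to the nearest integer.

1709374

Population total = Σ Nₕ·x̄ₕ (each stratum's size times its mean).
5846·64 + 9954·83 + 7486·68 = 374144 + 826182 + 509048 = 1709374.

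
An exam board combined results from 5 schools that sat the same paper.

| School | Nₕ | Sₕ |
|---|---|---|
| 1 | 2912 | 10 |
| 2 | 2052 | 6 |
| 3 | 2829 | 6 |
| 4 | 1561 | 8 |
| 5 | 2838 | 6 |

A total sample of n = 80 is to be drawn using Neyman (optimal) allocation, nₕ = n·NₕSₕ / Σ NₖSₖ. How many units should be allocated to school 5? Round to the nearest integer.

Σ NₕSₕ = 2912·10 + 2052·6 + 2829·6 + 1561·8 + 2838·6 = 87922.
Share for 5: 17028/87922 = 0.19367.
n_5 = 80 × 0.19367 = 15.494... → 15.

15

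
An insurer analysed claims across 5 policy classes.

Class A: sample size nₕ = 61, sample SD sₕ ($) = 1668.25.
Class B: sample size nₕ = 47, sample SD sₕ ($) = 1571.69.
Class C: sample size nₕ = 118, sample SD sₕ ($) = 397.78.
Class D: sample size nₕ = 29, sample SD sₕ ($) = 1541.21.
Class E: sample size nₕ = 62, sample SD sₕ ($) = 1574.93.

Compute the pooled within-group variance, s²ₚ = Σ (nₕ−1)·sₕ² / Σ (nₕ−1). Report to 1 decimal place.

1656858.2

A: (61−1)·1668.25² = 60·2783058.0625 = 166983483.75
B: (47−1)·1571.69² = 46·2470209.4561 = 113629634.9806
C: (118−1)·397.78² = 117·158228.9284 = 18512784.6228
D: (29−1)·1541.21² = 28·2375328.2641 = 66509191.3948
E: (62−1)·1574.93² = 61·2480404.5049 = 151304674.7989
Numerator = 516939769.5471; denominator = Σ(nₕ−1) = 312.
s²ₚ = 516939769.5471/312 = 1656858.236... → 1656858.2.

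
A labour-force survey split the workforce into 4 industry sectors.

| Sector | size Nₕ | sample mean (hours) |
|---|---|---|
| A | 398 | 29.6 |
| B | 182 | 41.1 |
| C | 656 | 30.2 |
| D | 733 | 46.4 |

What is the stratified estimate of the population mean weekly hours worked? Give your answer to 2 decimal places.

x̄_st = (Σ Nₕx̄ₕ) / (Σ Nₕ) = (398·29.6 + 182·41.1 + 656·30.2 + 733·46.4) / 1969
= 73083.4 / 1969 = 37.1170... → 37.12.

37.12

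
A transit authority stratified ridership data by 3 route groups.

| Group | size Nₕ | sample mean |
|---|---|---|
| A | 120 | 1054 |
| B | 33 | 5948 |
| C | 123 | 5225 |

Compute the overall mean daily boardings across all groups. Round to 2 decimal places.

3497.97

x̄_st = (Σ Nₕx̄ₕ) / (Σ Nₕ) = (120·1054 + 33·5948 + 123·5225) / 276
= 965439 / 276 = 3497.9674... → 3497.97.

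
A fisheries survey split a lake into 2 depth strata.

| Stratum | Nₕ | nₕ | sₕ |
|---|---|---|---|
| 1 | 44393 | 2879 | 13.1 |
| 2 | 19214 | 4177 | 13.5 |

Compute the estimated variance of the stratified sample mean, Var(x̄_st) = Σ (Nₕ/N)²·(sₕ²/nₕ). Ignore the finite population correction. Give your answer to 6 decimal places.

N = 63607; Wₕ = Nₕ/N.
stratum 1: (44393/63607)²·13.1²/2879 = 0.029034884
stratum 2: (19214/63607)²·13.5²/4177 = 0.003981336
Sum = 0.033016219 → 0.033016.

0.033016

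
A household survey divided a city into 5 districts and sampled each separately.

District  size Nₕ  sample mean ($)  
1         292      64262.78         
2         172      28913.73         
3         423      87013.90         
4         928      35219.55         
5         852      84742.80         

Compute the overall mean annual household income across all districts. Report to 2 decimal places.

62028.26

N = 2667; weights Wₕ = Nₕ/N = (0.1095, 0.0645, 0.1586, 0.3480, 0.3195).
x̄_st = Σ Wₕ·x̄ₕ = 0.1095·64262.78 + 0.0645·28913.73 + 0.1586·87013.90 + 0.3480·35219.55 + 0.3195·84742.80 ≈ 62028.2643...
→ 62028.26.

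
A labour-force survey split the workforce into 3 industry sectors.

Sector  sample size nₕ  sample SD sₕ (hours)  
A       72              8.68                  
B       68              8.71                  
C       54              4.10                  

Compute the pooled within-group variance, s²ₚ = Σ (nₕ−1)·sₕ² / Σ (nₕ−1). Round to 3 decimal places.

A: (72−1)·8.68² = 71·75.3424 = 5349.3104
B: (68−1)·8.71² = 67·75.8641 = 5082.8947
C: (54−1)·4.10² = 53·16.81 = 890.93
Numerator = 11323.1351; denominator = Σ(nₕ−1) = 191.
s²ₚ = 11323.1351/191 = 59.28343... → 59.283.

59.283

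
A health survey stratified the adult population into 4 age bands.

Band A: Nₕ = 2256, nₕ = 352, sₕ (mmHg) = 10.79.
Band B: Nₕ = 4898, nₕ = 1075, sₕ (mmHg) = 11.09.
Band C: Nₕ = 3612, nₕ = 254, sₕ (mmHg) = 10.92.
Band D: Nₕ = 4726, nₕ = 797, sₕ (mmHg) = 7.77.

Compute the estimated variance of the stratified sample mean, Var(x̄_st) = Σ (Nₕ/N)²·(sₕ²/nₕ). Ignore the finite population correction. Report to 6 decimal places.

N = 15492. Term for each stratum: Wₕ²sₕ²/nₕ.
Var(x̄_st) = 0.007013963 + 0.011436081 + 0.025520670 + 0.007049465 = 0.051020178 → 0.051020.

0.051020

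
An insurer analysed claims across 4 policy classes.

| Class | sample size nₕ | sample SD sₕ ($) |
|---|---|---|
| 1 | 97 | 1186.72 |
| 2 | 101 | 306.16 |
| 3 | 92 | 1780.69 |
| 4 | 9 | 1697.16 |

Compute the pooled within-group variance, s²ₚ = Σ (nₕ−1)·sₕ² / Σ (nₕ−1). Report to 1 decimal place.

1: (97−1)·1186.72² = 96·1408304.3584 = 135197218.4064
2: (101−1)·306.16² = 100·93733.9456 = 9373394.56
3: (92−1)·1780.69² = 91·3170856.8761 = 288547975.7251
4: (9−1)·1697.16² = 8·2880352.0656 = 23042816.5248
Numerator = 456161405.2163; denominator = Σ(nₕ−1) = 295.
s²ₚ = 456161405.2163/295 = 1546309.848... → 1546309.8.

1546309.8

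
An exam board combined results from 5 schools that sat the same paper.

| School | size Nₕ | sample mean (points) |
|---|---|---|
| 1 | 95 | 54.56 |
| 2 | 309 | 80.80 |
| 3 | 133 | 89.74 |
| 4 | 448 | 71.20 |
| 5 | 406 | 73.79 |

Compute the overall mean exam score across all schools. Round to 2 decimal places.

N = 1391; weights Wₕ = Nₕ/N = (0.0683, 0.2221, 0.0956, 0.3221, 0.2919).
x̄_st = Σ Wₕ·x̄ₕ = 0.0683·54.56 + 0.2221·80.80 + 0.0956·89.74 + 0.3221·71.20 + 0.2919·73.79 ≈ 74.7248...
→ 74.72.

74.72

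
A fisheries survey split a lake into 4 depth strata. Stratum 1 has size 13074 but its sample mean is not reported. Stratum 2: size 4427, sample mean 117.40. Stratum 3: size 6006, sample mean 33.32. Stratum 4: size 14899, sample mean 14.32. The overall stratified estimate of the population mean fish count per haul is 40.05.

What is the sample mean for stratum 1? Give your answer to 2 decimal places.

Σ Nₕx̄ₕ = N·μ, so 13074·x̄_1 = 38406·40.05 − (4427·117.40 + 6006·33.32 + 14899·14.32).
= 1538160.3 − 933203.4 = 604956.9.
x̄_1 = 604956.9 / 13074 = 46.2718... → 46.27.

46.27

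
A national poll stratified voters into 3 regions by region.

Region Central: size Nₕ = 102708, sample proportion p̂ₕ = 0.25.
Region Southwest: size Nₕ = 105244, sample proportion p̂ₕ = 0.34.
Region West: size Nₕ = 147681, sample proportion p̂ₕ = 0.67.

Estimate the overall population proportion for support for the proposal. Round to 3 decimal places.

0.451

N = 102708 + 105244 + 147681 = 355633.
Overall proportion = Σ (Nₕ/N)·p̂ₕ.
Σ Nₕp̂ₕ = 25677 + 35782.96 + 98946.27 = 160406.23.
160406.23 / 355633 = 0.45104... → 0.451.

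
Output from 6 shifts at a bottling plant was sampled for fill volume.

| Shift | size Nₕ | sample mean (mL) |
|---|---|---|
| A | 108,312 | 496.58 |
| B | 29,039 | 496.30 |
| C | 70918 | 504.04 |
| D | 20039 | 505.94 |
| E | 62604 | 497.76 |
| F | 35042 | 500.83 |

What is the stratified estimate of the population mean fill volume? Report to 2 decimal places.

N = 325954; weights Wₕ = Nₕ/N = (0.3323, 0.0891, 0.2176, 0.0615, 0.1921, 0.1075).
x̄_st = Σ Wₕ·x̄ₕ = 0.3323·496.58 + 0.0891·496.30 + 0.2176·504.04 + 0.0615·505.94 + 0.1921·497.76 + 0.1075·500.83 ≈ 499.4371...
→ 499.44.

499.44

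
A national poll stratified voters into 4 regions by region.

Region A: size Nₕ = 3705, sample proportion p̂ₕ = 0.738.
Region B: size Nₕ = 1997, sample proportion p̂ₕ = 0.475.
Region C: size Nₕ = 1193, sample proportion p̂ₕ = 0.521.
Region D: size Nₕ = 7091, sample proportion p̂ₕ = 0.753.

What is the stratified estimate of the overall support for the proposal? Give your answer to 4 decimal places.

0.6895

Wₕ = Nₕ/N with N = 13986: 0.2649, 0.1428, 0.0853, 0.5070.
p̂_st = 0.2649·0.738 + 0.1428·0.475 + 0.0853·0.521 + 0.5070·0.753 ≈ 0.689542... → 0.6895.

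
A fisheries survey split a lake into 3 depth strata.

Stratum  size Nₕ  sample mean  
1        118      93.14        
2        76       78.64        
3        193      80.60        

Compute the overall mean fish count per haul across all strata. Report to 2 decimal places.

N = 387; weights Wₕ = Nₕ/N = (0.3049, 0.1964, 0.4987).
x̄_st = Σ Wₕ·x̄ₕ = 0.3049·93.14 + 0.1964·78.64 + 0.4987·80.60 ≈ 84.0387...
→ 84.04.

84.04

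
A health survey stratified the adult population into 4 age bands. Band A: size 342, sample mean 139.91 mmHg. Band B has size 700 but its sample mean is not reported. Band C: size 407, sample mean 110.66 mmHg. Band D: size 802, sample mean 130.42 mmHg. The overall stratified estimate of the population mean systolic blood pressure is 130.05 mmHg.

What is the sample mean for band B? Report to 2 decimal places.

136.08

N = 342 + 700 + 407 + 802 = 2251.
Overall total = μ·N = 130.05·2251 = 292742.55.
Subtract the known strata: 342·139.91 + 407·110.66 + 802·130.42 = 197484.68.
Remaining total for band B: 292742.55 − 197484.68 = 95257.87.
Divide by its size: 95257.87 / 700 = 136.0827... → 136.08.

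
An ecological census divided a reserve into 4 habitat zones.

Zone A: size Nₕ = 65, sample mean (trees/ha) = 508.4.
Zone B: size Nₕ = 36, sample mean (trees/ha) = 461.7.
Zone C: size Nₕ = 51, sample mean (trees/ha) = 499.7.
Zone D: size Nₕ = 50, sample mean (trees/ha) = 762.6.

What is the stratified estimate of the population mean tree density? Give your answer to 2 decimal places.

560.80

N = 65 + 36 + 51 + 50 = 202.
Overall mean = Σ (Nₕ/N)·x̄ₕ — weight by population share, not a simple average.
Σ Nₕx̄ₕ = 65·508.4 + 36·461.7 + 51·499.7 + 50·762.6 = 33046 + 16621.2 + 25484.7 + 38130 = 113281.9.
Divide by N: 113281.9 / 202 = 560.8015... → 560.80.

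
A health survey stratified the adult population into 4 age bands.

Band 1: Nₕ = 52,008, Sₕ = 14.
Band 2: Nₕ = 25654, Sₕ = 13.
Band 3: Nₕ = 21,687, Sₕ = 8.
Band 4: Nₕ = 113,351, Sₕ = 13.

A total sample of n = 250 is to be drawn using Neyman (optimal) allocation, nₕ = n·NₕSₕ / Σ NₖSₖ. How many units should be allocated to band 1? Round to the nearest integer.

Σ NₕSₕ = 52008·14 + 25654·13 + 21687·8 + 113351·13 = 2708673.
Share for 1: 728112/2708673 = 0.26881.
n_1 = 250 × 0.26881 = 67.202... → 67.

67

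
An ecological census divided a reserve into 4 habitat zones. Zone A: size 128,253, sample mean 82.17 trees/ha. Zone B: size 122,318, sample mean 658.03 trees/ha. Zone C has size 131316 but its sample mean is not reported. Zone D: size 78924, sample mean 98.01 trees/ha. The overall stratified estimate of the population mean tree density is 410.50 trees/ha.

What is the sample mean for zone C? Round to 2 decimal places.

Σ Nₕx̄ₕ = N·μ, so 131316·x̄_C = 460811·410.50 − (128253·82.17 + 122318·658.03 + 78924·98.01).
= 189162915.5 − 98762803.79 = 90400111.71.
x̄_C = 90400111.71 / 131316 = 688.4166... → 688.42.

688.42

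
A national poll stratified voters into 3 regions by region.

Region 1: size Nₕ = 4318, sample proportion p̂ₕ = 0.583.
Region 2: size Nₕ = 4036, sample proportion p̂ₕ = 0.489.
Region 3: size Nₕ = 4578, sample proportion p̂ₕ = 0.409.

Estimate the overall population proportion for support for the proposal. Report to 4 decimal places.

Wₕ = Nₕ/N with N = 12932: 0.3339, 0.3121, 0.3540.
p̂_st = 0.3339·0.583 + 0.3121·0.489 + 0.3540·0.409 ≈ 0.492066... → 0.4921.

0.4921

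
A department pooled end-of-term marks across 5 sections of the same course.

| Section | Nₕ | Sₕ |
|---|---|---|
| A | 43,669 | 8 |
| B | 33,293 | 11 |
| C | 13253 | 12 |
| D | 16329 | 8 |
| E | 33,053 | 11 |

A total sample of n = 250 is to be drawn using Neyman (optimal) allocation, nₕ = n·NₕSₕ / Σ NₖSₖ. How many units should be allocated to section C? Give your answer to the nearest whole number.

Σ NₕSₕ = 43669·8 + 33293·11 + 13253·12 + 16329·8 + 33053·11 = 1368826.
Share for C: 159036/1368826 = 0.11618.
n_C = 250 × 0.11618 = 29.046... → 29.

29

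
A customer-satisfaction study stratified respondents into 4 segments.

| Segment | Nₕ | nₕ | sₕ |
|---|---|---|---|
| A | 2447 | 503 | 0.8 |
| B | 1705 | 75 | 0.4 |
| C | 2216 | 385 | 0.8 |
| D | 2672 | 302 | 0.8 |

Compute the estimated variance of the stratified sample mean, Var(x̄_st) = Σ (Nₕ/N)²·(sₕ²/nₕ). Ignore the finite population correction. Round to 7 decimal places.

0.0004541

N = 9040; Wₕ = Nₕ/N.
segment A: (2447/9040)²·0.8²/503 = 0.0000932273
segment B: (1705/9040)²·0.4²/75 = 0.0000758876
segment C: (2216/9040)²·0.8²/385 = 0.0000998900
segment D: (2672/9040)²·0.8²/302 = 0.0001851438
Sum = 0.0004541486 → 0.0004541.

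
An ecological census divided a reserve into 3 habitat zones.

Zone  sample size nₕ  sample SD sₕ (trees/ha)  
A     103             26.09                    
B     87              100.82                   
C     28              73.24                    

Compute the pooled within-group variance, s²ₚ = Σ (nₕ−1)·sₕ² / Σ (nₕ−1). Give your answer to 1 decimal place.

Degrees of freedom: 102 + 86 + 27 = 215.
Σ(nₕ−1)sₕ² = 102·680.6881 + 86·10164.6724 + 27·5364.0976 = 1088422.6478.
s²ₚ = 1088422.6478 / 215 = 5062.431... → 5062.4.

5062.4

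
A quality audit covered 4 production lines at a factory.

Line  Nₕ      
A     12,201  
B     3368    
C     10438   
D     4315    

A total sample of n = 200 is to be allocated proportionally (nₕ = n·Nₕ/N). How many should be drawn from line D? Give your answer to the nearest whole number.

N = 12201 + 3368 + 10438 + 4315 = 30322.
n_D = 200·4315/30322 = 28.461... → 28.

28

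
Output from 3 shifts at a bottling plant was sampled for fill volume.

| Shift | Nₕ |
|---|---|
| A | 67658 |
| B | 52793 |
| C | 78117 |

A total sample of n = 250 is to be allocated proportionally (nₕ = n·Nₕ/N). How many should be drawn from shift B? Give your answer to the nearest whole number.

66

N = 67658 + 52793 + 78117 = 198568.
n_B = 250·52793/198568 = 66.467... → 66.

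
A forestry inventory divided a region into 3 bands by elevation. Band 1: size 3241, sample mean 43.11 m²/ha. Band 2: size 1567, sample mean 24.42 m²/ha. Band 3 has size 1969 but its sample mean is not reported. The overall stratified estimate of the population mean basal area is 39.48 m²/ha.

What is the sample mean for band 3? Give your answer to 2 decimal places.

N = 3241 + 1567 + 1969 = 6777.
Overall total = μ·N = 39.48·6777 = 267555.96.
Subtract the known strata: 3241·43.11 + 1567·24.42 = 177985.65.
Remaining total for band 3: 267555.96 − 177985.65 = 89570.31.
Divide by its size: 89570.31 / 1969 = 45.4903... → 45.49.

45.49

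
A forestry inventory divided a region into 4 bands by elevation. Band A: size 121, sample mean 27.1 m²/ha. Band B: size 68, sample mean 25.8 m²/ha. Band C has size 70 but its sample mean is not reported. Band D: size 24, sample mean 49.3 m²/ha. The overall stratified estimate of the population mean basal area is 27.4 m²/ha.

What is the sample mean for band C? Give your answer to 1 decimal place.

22.0

Σ Nₕx̄ₕ = N·μ, so 70·x̄_C = 283·27.4 − (121·27.1 + 68·25.8 + 24·49.3).
= 7754.2 − 6216.7 = 1537.5.
x̄_C = 1537.5 / 70 = 21.964... → 22.0.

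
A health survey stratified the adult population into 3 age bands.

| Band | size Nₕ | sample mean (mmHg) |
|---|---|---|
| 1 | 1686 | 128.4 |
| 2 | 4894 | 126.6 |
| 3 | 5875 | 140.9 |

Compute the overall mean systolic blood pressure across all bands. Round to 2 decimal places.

N = 1686 + 4894 + 5875 = 12455.
Overall mean = Σ (Nₕ/N)·x̄ₕ — weight by population share, not a simple average.
Σ Nₕx̄ₕ = 1686·128.4 + 4894·126.6 + 5875·140.9 = 216482.4 + 619580.4 + 827787.5 = 1663850.3.
Divide by N: 1663850.3 / 12455 = 133.5889... → 133.59.

133.59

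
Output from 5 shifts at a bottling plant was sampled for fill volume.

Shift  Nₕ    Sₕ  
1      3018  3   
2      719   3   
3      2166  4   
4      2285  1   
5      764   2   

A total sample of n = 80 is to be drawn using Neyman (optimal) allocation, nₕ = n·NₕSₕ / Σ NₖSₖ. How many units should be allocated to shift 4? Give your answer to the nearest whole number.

8

1: NₕSₕ = 3018·3 = 9054
2: NₕSₕ = 719·3 = 2157
3: NₕSₕ = 2166·4 = 8664
4: NₕSₕ = 2285·1 = 2285
5: NₕSₕ = 764·2 = 1528
Σ NₕSₕ = 23688.
n_4 = 80·2285/23688 = 7.717... → 8.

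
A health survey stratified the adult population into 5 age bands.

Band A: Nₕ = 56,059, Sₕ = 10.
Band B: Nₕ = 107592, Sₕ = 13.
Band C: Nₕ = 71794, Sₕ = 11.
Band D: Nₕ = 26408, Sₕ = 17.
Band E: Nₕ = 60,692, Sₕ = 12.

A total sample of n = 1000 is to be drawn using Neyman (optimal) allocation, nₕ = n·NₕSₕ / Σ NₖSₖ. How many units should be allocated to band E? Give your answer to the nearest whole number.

185

Σ NₕSₕ = 56059·10 + 107592·13 + 71794·11 + 26408·17 + 60692·12 = 3926260.
Share for E: 728304/3926260 = 0.18550.
n_E = 1000 × 0.18550 = 185.496... → 185.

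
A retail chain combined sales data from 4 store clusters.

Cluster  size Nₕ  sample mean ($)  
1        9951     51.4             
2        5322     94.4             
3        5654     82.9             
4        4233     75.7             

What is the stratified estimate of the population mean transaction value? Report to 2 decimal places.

71.66

N = 9951 + 5322 + 5654 + 4233 = 25160.
Weight each subgroup mean by Nₕ/N and sum.
Σ Nₕx̄ₕ = 9951·51.4 + 5322·94.4 + 5654·82.9 + 4233·75.7 = 511481.4 + 502396.8 + 468716.6 + 320438.1 = 1803032.9.
Divide by N: 1803032.9 / 25160 = 71.6627... → 71.66.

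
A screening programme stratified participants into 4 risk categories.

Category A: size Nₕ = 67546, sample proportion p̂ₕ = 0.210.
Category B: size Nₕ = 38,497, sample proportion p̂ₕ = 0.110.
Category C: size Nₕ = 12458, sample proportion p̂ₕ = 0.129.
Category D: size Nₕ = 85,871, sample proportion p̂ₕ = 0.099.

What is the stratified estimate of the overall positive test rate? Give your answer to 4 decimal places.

0.1396

N = 67546 + 38497 + 12458 + 85871 = 204372.
Overall proportion = Σ (Nₕ/N)·p̂ₕ.
Σ Nₕp̂ₕ = 14184.66 + 4234.67 + 1607.082 + 8501.229 = 28527.641.
28527.641 / 204372 = 0.139587... → 0.1396.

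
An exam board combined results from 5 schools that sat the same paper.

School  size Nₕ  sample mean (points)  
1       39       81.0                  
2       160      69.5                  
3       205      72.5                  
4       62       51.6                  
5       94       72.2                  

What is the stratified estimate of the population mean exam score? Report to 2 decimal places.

N = 39 + 160 + 205 + 62 + 94 = 560.
Weight each subgroup mean by Nₕ/N and sum.
Σ Nₕx̄ₕ = 39·81.0 + 160·69.5 + 205·72.5 + 62·51.6 + 94·72.2 = 3159 + 11120 + 14862.5 + 3199.2 + 6786.8 = 39127.5.
Divide by N: 39127.5 / 560 = 69.8705... → 69.87.

69.87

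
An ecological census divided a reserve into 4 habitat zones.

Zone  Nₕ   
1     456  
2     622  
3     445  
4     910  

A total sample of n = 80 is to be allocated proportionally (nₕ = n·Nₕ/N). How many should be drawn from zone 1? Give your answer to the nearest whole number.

15

N = 456 + 622 + 445 + 910 = 2433.
n_1 = 80·456/2433 = 14.994... → 15.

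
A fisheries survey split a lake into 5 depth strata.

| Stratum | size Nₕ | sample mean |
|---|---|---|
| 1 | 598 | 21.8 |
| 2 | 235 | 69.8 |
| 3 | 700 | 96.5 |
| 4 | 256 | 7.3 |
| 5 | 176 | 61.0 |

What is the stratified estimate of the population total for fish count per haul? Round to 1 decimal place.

1: 598·21.8 = 13036.4
2: 235·69.8 = 16403
3: 700·96.5 = 67550
4: 256·7.3 = 1868.8
5: 176·61.0 = 10736
τ̂ = Σ Nₕx̄ₕ = 109594.2.

109594.2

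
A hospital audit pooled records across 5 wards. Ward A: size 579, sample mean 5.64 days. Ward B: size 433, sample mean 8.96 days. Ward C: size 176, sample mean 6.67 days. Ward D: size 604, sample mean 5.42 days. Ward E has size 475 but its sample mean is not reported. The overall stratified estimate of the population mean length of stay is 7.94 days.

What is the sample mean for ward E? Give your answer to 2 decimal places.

13.49

Σ Nₕx̄ₕ = N·μ, so 475·x̄_E = 2267·7.94 − (579·5.64 + 433·8.96 + 176·6.67 + 604·5.42).
= 17999.98 − 11592.84 = 6407.14.
x̄_E = 6407.14 / 475 = 13.4887... → 13.49.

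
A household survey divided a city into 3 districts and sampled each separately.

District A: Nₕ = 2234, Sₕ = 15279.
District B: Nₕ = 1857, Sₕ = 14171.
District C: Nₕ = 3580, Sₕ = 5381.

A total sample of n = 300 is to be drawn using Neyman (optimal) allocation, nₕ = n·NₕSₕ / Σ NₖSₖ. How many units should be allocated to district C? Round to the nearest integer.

73

A: NₕSₕ = 2234·15279 = 34133286
B: NₕSₕ = 1857·14171 = 26315547
C: NₕSₕ = 3580·5381 = 19263980
Σ NₕSₕ = 79712813.
n_C = 300·19263980/79712813 = 72.500... → 73.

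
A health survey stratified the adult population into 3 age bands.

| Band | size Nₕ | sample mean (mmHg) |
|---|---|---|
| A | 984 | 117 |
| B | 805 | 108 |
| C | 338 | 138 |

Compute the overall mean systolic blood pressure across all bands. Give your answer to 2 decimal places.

x̄_st = (Σ Nₕx̄ₕ) / (Σ Nₕ) = (984·117 + 805·108 + 338·138) / 2127
= 248712 / 2127 = 116.9309... → 116.93.

116.93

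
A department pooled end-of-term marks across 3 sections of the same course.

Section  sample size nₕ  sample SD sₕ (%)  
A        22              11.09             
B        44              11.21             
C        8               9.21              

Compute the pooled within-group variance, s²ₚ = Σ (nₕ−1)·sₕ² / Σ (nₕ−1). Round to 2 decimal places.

A: (22−1)·11.09² = 21·122.9881 = 2582.7501
B: (44−1)·11.21² = 43·125.6641 = 5403.5563
C: (8−1)·9.21² = 7·84.8241 = 593.7687
Numerator = 8580.0751; denominator = Σ(nₕ−1) = 71.
s²ₚ = 8580.0751/71 = 120.8461... → 120.85.

120.85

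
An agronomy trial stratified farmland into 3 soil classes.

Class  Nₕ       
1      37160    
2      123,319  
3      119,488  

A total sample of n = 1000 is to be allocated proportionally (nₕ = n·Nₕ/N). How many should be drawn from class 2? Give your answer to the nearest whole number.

440

N = 37160 + 123319 + 119488 = 279967.
n_2 = 1000·123319/279967 = 440.477... → 440.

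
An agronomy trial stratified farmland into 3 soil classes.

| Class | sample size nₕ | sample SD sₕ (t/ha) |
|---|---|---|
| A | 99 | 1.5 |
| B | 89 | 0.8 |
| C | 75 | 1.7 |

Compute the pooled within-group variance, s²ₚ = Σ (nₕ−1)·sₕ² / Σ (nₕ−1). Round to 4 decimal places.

1.8872

A: (99−1)·1.5² = 98·2.25 = 220.5
B: (89−1)·0.8² = 88·0.64 = 56.32
C: (75−1)·1.7² = 74·2.89 = 213.86
Numerator = 490.68; denominator = Σ(nₕ−1) = 260.
s²ₚ = 490.68/260 = 1.887231... → 1.8872.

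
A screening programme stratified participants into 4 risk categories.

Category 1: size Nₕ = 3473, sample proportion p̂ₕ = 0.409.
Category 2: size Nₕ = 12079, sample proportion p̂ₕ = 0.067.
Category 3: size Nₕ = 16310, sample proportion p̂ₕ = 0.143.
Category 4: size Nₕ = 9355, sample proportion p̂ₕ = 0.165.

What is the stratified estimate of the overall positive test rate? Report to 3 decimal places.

0.148

Wₕ = Nₕ/N with N = 41217: 0.0843, 0.2931, 0.3957, 0.2270.
p̂_st = 0.0843·0.409 + 0.2931·0.067 + 0.3957·0.143 + 0.2270·0.165 ≈ 0.14813... → 0.148.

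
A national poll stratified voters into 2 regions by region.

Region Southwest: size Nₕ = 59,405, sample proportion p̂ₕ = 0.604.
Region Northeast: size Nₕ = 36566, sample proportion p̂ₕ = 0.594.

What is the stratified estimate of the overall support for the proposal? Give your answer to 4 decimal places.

N = 59405 + 36566 = 95971.
Overall proportion = Σ (Nₕ/N)·p̂ₕ.
Σ Nₕp̂ₕ = 35880.62 + 21720.204 = 57600.824.
57600.824 / 95971 = 0.600190... → 0.6002.

0.6002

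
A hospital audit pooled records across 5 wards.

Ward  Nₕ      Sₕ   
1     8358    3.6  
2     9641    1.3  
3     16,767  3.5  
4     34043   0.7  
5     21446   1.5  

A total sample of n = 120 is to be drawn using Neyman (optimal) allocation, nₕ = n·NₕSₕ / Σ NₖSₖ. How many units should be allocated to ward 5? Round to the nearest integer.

1: NₕSₕ = 8358·3.6 = 30088.8
2: NₕSₕ = 9641·1.3 = 12533.3
3: NₕSₕ = 16767·3.5 = 58684.5
4: NₕSₕ = 34043·0.7 = 23830.1
5: NₕSₕ = 21446·1.5 = 32169
Σ NₕSₕ = 157305.7.
n_5 = 120·32169/157305.7 = 24.540... → 25.

25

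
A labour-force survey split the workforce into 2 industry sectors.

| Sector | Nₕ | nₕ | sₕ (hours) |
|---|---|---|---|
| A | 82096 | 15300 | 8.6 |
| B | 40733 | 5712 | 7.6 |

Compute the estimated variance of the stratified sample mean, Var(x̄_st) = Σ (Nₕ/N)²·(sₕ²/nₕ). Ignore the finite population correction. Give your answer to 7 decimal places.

0.0032715

N = 122829; Wₕ = Nₕ/N.
sector A: (82096/122829)²·8.6²/15300 = 0.0021594723
sector B: (40733/122829)²·7.6²/5712 = 0.0011120644
Sum = 0.0032715367 → 0.0032715.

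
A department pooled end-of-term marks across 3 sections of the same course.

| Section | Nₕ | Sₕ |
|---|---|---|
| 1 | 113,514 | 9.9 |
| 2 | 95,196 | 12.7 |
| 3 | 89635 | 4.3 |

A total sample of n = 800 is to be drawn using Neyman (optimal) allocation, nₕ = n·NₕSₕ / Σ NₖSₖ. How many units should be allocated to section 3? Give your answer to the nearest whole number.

1: NₕSₕ = 113514·9.9 = 1123788.6
2: NₕSₕ = 95196·12.7 = 1208989.2
3: NₕSₕ = 89635·4.3 = 385430.5
Σ NₕSₕ = 2718208.3.
n_3 = 800·385430.5/2718208.3 = 113.437... → 113.

113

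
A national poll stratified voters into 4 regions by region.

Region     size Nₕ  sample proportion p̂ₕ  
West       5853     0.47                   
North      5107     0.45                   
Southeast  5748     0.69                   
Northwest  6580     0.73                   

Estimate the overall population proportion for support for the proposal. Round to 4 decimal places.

0.5934

Wₕ = Nₕ/N with N = 23288: 0.2513, 0.2193, 0.2468, 0.2825.
p̂_st = 0.2513·0.47 + 0.2193·0.45 + 0.2468·0.69 + 0.2825·0.73 ≈ 0.593378... → 0.5934.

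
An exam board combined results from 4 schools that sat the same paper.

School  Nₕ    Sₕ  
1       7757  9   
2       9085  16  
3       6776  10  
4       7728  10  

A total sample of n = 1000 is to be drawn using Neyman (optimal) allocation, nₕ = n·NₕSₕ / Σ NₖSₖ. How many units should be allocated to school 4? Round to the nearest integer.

Σ NₕSₕ = 7757·9 + 9085·16 + 6776·10 + 7728·10 = 360213.
Share for 4: 77280/360213 = 0.21454.
n_4 = 1000 × 0.21454 = 214.540... → 215.

215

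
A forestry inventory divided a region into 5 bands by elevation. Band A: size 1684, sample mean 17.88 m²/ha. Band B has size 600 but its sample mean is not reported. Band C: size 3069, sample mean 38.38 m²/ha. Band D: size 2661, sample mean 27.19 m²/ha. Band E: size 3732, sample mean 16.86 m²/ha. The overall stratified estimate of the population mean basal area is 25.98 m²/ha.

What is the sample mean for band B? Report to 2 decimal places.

36.65

Σ Nₕx̄ₕ = N·μ, so 600·x̄_B = 11746·25.98 − (1684·17.88 + 3069·38.38 + 2661·27.19 + 3732·16.86).
= 305161.08 − 283172.25 = 21988.83.
x̄_B = 21988.83 / 600 = 36.6481... → 36.65.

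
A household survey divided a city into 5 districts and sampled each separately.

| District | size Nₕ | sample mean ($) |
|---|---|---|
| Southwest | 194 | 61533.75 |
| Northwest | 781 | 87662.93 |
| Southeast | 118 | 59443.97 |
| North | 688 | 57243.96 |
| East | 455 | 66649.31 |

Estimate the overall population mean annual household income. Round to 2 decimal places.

70271.00

N = 194 + 781 + 118 + 688 + 455 = 2236.
Weight each subgroup mean by Nₕ/N and sum.
Σ Nₕx̄ₕ = 194·61533.75 + 781·87662.93 + 118·59443.97 + 688·57243.96 + 455·66649.31 = 11937547.5 + 68464748.33 + 7014388.46 + 39383844.48 + 30325436.05 = 157125964.82.
Divide by N: 157125964.82 / 2236 = 70271.0039... → 70271.00.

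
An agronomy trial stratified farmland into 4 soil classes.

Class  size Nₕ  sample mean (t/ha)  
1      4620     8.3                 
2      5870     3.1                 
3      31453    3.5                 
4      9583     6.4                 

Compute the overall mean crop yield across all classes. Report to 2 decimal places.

4.42

N = 4620 + 5870 + 31453 + 9583 = 51526.
The stratified mean weights each stratum mean by its population share Nₕ/N.
Σ Nₕx̄ₕ = 4620·8.3 + 5870·3.1 + 31453·3.5 + 9583·6.4 = 38346 + 18197 + 110085.5 + 61331.2 = 227959.7.
Divide by N: 227959.7 / 51526 = 4.4242... → 4.42.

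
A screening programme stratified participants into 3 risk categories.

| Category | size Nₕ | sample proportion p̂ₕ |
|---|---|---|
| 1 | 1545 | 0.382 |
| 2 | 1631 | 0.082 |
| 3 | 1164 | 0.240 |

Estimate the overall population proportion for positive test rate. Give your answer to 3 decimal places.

N = 1545 + 1631 + 1164 = 4340.
Overall proportion = Σ (Nₕ/N)·p̂ₕ.
Σ Nₕp̂ₕ = 590.19 + 133.742 + 279.36 = 1003.292.
1003.292 / 4340 = 0.23117... → 0.231.

0.231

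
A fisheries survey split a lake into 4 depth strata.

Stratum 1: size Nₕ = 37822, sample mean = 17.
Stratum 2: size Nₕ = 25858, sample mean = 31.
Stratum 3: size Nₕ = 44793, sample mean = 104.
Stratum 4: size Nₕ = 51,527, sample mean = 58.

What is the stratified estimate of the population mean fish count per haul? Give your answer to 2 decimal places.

x̄_st = (Σ Nₕx̄ₕ) / (Σ Nₕ) = (37822·17 + 25858·31 + 44793·104 + 51527·58) / 160000
= 9091610 / 160000 = 56.8226... → 56.82.

56.82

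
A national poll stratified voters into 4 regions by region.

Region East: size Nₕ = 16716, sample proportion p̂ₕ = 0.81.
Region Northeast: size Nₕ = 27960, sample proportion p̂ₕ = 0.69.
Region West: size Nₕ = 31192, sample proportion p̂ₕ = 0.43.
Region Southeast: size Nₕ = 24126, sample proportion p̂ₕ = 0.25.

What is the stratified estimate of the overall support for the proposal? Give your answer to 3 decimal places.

Wₕ = Nₕ/N with N = 99994: 0.1672, 0.2796, 0.3119, 0.2413.
p̂_st = 0.1672·0.81 + 0.2796·0.69 + 0.3119·0.43 + 0.2413·0.25 ≈ 0.52280... → 0.523.

0.523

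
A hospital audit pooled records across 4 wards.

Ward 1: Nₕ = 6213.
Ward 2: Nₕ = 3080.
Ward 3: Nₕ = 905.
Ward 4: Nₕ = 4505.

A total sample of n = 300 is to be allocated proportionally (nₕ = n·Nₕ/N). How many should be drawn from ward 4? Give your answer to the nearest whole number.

Share of ward 4 = 4505/14703 = 0.30640.
Allocate 300 × 0.30640 = 91.920... → 92.

92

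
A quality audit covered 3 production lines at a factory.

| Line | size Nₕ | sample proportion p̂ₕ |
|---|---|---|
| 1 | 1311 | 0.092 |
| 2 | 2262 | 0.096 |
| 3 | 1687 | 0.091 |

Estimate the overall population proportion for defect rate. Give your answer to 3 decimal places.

0.093

N = 1311 + 2262 + 1687 = 5260.
Overall proportion = Σ (Nₕ/N)·p̂ₕ.
Σ Nₕp̂ₕ = 120.612 + 217.152 + 153.517 = 491.281.
491.281 / 5260 = 0.09340... → 0.093.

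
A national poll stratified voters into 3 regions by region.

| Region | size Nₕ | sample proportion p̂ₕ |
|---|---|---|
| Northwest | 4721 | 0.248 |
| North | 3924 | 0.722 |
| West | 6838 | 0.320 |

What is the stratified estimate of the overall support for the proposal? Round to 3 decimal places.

0.400

N = 4721 + 3924 + 6838 = 15483.
Overall proportion = Σ (Nₕ/N)·p̂ₕ.
Σ Nₕp̂ₕ = 1170.808 + 2833.128 + 2188.16 = 6192.096.
6192.096 / 15483 = 0.39993... → 0.400.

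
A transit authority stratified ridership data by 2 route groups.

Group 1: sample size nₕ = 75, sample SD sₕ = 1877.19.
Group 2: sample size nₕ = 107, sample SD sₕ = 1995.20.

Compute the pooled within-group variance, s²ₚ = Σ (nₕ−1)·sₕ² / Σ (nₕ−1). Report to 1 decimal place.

1: (75−1)·1877.19² = 74·3523842.2961 = 260764329.9114
2: (107−1)·1995.20² = 106·3980823.04 = 421967242.24
Numerator = 682731572.1514; denominator = Σ(nₕ−1) = 180.
s²ₚ = 682731572.1514/180 = 3792953.179... → 3792953.2.

3792953.2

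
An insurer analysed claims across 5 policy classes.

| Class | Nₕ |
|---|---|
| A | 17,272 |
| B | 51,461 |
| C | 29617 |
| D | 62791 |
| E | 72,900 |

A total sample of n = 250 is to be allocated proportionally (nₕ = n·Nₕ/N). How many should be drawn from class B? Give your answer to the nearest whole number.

N = 17272 + 51461 + 29617 + 62791 + 72900 = 234041.
n_B = 250·51461/234041 = 54.970... → 55.

55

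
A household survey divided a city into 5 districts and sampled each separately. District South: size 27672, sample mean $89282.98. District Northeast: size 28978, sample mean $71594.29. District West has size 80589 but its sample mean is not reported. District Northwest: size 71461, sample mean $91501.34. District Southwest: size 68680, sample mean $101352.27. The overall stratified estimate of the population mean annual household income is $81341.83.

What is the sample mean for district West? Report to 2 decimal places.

N = 27672 + 28978 + 80589 + 71461 + 68680 = 277380.
Overall total = μ·N = 81341.83·277380 = 22562596805.4.
Subtract the known strata: 27672·89282.98 + 28978·71594.29 + 71461·91501.34 + 68680·101352.27 = 18044949119.52.
Remaining total for district West: 22562596805.4 − 18044949119.52 = 4517647685.88.
Divide by its size: 4517647685.88 / 80589 = 56057.8700... → 56057.87.

56057.87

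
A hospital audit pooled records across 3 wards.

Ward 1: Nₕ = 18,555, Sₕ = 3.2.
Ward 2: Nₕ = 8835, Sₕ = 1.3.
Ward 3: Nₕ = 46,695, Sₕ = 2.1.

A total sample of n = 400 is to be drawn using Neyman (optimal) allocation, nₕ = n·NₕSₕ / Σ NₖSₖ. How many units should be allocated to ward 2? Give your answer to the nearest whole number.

27

Σ NₕSₕ = 18555·3.2 + 8835·1.3 + 46695·2.1 = 168921.
Share for 2: 11485.5/168921 = 0.06799.
n_2 = 400 × 0.06799 = 27.197... → 27.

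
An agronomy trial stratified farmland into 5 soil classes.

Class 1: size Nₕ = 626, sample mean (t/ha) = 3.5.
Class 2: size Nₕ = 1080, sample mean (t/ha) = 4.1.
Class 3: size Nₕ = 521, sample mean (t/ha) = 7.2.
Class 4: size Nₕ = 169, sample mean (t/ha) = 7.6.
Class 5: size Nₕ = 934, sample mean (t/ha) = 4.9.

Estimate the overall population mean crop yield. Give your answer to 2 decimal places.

N = 3330; weights Wₕ = Nₕ/N = (0.1880, 0.3243, 0.1565, 0.0508, 0.2805).
x̄_st = Σ Wₕ·x̄ₕ = 0.1880·3.5 + 0.3243·4.1 + 0.1565·7.2 + 0.0508·7.6 + 0.2805·4.9 ≈ 4.8742...
→ 4.87.

4.87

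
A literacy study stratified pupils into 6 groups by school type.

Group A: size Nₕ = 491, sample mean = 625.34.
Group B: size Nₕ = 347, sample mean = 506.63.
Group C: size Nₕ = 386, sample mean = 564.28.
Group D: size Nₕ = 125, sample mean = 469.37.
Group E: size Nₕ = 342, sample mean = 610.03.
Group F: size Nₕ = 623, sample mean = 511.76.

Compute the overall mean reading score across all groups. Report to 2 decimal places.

N = 2314; weights Wₕ = Nₕ/N = (0.2122, 0.1500, 0.1668, 0.0540, 0.1478, 0.2692).
x̄_st = Σ Wₕ·x̄ₕ = 0.2122·625.34 + 0.1500·506.63 + 0.1668·564.28 + 0.0540·469.37 + 0.1478·610.03 + 0.2692·511.76 ≈ 556.0858...
→ 556.09.

556.09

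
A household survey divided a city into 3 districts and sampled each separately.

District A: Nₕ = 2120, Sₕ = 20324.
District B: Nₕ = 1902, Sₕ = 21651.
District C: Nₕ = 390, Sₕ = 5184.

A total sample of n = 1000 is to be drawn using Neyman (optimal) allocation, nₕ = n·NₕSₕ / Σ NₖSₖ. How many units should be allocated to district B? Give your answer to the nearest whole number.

477

Σ NₕSₕ = 2120·20324 + 1902·21651 + 390·5184 = 86288842.
Share for B: 41180202/86288842 = 0.47724.
n_B = 1000 × 0.47724 = 477.237... → 477.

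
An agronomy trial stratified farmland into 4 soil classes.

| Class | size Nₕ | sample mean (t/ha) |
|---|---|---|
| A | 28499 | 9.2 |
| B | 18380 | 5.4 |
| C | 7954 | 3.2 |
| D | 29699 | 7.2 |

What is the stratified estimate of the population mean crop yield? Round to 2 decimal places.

N = 84532; weights Wₕ = Nₕ/N = (0.3371, 0.2174, 0.0941, 0.3513).
x̄_st = Σ Wₕ·x̄ₕ = 0.3371·9.2 + 0.2174·5.4 + 0.0941·3.2 + 0.3513·7.2 ≈ 7.1065...
→ 7.11.

7.11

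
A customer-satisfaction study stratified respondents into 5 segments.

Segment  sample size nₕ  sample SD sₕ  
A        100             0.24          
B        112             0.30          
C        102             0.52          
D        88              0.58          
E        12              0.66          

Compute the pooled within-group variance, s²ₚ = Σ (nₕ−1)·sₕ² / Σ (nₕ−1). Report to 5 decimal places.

0.18841

Degrees of freedom: 99 + 111 + 101 + 87 + 11 = 409.
Σ(nₕ−1)sₕ² = 99·0.0576 + 111·0.09 + 101·0.2704 + 87·0.3364 + 11·0.4356 = 77.0612.
s²ₚ = 77.0612 / 409 = 0.1884137... → 0.18841.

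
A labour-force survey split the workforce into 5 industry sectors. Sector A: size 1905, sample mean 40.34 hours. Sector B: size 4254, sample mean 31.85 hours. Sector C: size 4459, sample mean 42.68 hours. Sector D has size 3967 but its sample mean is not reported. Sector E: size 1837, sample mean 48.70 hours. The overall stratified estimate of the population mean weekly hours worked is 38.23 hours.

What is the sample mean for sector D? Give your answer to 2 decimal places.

N = 1905 + 4254 + 4459 + 3967 + 1837 = 16422.
Overall total = μ·N = 38.23·16422 = 627813.06.
Subtract the known strata: 1905·40.34 + 4254·31.85 + 4459·42.68 + 1837·48.70 = 492109.62.
Remaining total for sector D: 627813.06 − 492109.62 = 135703.44.
Divide by its size: 135703.44 / 3967 = 34.2081... → 34.21.

34.21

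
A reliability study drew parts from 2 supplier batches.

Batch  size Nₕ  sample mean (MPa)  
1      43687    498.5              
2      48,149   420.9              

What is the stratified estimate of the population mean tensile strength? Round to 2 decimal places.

457.81

N = 43687 + 48149 = 91836.
Weight each subgroup mean by Nₕ/N and sum.
Σ Nₕx̄ₕ = 43687·498.5 + 48149·420.9 = 21777969.5 + 20265914.1 = 42043883.6.
Divide by N: 42043883.6 / 91836 = 457.8148... → 457.81.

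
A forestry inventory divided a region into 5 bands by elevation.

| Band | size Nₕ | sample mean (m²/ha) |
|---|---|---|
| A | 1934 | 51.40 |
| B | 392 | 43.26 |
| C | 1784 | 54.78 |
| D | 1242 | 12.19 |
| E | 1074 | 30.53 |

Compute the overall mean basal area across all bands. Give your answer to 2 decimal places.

N = 6426; weights Wₕ = Nₕ/N = (0.3010, 0.0610, 0.2776, 0.1933, 0.1671).
x̄_st = Σ Wₕ·x̄ₕ = 0.3010·51.40 + 0.0610·43.26 + 0.2776·54.78 + 0.1933·12.19 + 0.1671·30.53 ≈ 40.7753...
→ 40.78.

40.78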